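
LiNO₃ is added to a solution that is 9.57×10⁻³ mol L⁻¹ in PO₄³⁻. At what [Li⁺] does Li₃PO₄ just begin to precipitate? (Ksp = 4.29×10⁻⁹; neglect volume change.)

7.65×10⁻³ M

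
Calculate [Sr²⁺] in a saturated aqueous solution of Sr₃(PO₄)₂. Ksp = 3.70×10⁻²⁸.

Sr₃(PO₄)₂(s) ⇌ 3 Sr²⁺(aq) + 2 PO₄³⁻(aq)
With molar solubility s: [Sr²⁺] = 3s, [PO₄³⁻] = 2s.
Ksp = [Sr²⁺]^3[PO₄³⁻]^2 = (3s)^3 · (2s)^2 = 108s^5 = 3.70×10⁻²⁸
s = 1.28×10⁻⁶ M
[Sr²⁺] = 3s = 3.84×10⁻⁶ M

3.84×10⁻⁶ M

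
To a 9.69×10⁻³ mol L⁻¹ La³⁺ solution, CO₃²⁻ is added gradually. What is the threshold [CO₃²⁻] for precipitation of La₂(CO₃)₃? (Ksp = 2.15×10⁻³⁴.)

1.32×10⁻¹⁰ M

Each salt precipitates once Q = Ksp for that salt.
La₂(CO₃)₃(s) ⇌ 2 La³⁺(aq) + 3 CO₃²⁻(aq)
Ksp = [La³⁺]^2[CO₃²⁻]^3 = [CO₃²⁻]^3(9.69×10⁻³)^2
[CO₃²⁻]^3 = 2.15×10⁻³⁴ / (9.69×10⁻³)^2 = 2.29×10⁻³⁰
[CO₃²⁻] = 1.32×10⁻¹⁰ mol L⁻¹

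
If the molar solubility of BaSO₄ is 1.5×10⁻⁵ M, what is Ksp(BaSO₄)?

Ksp = 2.3×10⁻¹⁰

BaSO₄(s) ⇌ Ba²⁺(aq) + SO₄²⁻(aq)
Let s be the molar solubility. Then [Ba²⁺] = s and [SO₄²⁻] = s.
Ksp = [Ba²⁺][SO₄²⁻] = s · s = s^2
Ksp = (1.5×10⁻⁵)^2 = 2.3×10⁻¹⁰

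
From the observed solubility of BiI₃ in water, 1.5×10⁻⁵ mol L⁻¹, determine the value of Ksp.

BiI₃(s) ⇌ Bi³⁺(aq) + 3 I⁻(aq)
For each mole of BiI₃ that dissolves per liter, [Bi³⁺] = s and [I⁻] = 3s; let s denote this solubility.
Ksp = [Bi³⁺][I⁻]^3 = s · (3s)^3 = 27s^4
Ksp = 27 × (1.5×10⁻⁵)^4 = 1.4×10⁻¹⁸

Ksp = 1.4×10⁻¹⁸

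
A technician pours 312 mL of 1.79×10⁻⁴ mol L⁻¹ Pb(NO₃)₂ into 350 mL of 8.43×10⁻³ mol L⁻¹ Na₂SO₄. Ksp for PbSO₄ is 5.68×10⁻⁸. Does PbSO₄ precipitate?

Total volume after mixing = 312 + 350 = 662 mL.
[Pb²⁺] = (1.79×10⁻⁴)(312)/662 = 8.44×10⁻⁵ mol L⁻¹
[SO₄²⁻] = (8.43×10⁻³)(350)/662 = 4.46×10⁻³ mol L⁻¹
Q = [Pb²⁺][SO₄²⁻] = 3.76×10⁻⁷
Q = 3.76×10⁻⁷ > Ksp = 5.68×10⁻⁸, so the solution is supersaturated and PbSO₄ precipitates.

Yes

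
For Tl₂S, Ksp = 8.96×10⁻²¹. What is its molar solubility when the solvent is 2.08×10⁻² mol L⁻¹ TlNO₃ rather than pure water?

2.07×10⁻¹⁷ M

Tl₂S(s) ⇌ 2 Tl⁺(aq) + S²⁻(aq)
Let s be the solubility of Tl₂S here. The common ion gives [Tl⁺] ≈ 2.08×10⁻² mol L⁻¹, and [S²⁻] = s.
Ksp = [Tl⁺]^2[S²⁻] = (2.08×10⁻²)^2s
s = 8.96×10⁻²¹ / (2.08×10⁻²)^2 = 2.07×10⁻¹⁷
s = 2.07×10⁻¹⁷ mol L⁻¹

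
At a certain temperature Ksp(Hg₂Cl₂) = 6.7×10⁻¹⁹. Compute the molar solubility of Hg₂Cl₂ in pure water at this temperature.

5.5×10⁻⁷ M

Hg₂Cl₂(s) ⇌ Hg₂²⁺(aq) + 2 Cl⁻(aq)
Let s be the molar solubility. Then [Hg₂²⁺] = s and [Cl⁻] = 2s.
Ksp = [Hg₂²⁺][Cl⁻]^2 = s · (2s)^2 = 4s^3
4s^3 = 6.7×10⁻¹⁹  ⇒  s^3 = 1.7×10⁻¹⁹
Taking the 3rd root, s = 5.5×10⁻⁷ mol L⁻¹.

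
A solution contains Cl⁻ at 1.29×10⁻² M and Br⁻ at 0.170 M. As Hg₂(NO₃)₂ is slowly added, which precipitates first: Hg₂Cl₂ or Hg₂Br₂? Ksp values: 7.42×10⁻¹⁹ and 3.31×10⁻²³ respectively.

Hg₂Br₂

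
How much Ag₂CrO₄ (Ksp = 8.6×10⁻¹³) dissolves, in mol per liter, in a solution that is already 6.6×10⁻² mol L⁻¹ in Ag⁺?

Ag₂CrO₄(s) ⇌ 2 Ag⁺(aq) + CrO₄²⁻(aq)
The solution already contains Ag⁺ at 6.6×10⁻² mol L⁻¹. Let s be the molar solubility of Ag₂CrO₄.
[Ag⁺] ≈ 6.6×10⁻² mol L⁻¹ (common ion dominates); [CrO₄²⁻] = s.
Ksp = [Ag⁺]^2[CrO₄²⁻] = (6.6×10⁻²)^2s
s = 8.6×10⁻¹³ / (6.6×10⁻²)^2 = 2.0×10⁻¹⁰
s = 2.0×10⁻¹⁰ mol L⁻¹

2.0×10⁻¹⁰ M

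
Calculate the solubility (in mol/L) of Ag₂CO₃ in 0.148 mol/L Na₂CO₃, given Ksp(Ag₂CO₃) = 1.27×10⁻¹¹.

4.63×10⁻⁶ M

Ag₂CO₃(s) ⇌ 2 Ag⁺(aq) + CO₃²⁻(aq)
Let s be the solubility of Ag₂CO₃ here. The common ion gives [CO₃²⁻] ≈ 0.148 mol/L, and [Ag⁺] = 2s.
Ksp = [Ag⁺]^2[CO₃²⁻] = (2s)^2(0.148)
(2s)^2 = 1.27×10⁻¹¹ / (0.148) = 8.58×10⁻¹¹
s = 4.63×10⁻⁶ mol/L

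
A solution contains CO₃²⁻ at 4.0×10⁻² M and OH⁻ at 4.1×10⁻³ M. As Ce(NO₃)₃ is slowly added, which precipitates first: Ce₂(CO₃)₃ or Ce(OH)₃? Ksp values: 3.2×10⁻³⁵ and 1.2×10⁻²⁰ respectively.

Each salt precipitates once Q = Ksp for that salt.
For Ce₂(CO₃)₃: [Ce³⁺] = (Ksp/[CO₃²⁻]^3)^(1/2) = 7.1×10⁻¹⁶ M
For Ce(OH)₃: [Ce³⁺] = (Ksp/[OH⁻]^3) = 1.7×10⁻¹³ M
Ce₂(CO₃)₃ requires the lower [Ce³⁺], so it precipitates first.

Ce₂(CO₃)₃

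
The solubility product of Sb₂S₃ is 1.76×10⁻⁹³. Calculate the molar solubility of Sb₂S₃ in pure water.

Sb₂S₃(s) ⇌ 2 Sb³⁺(aq) + 3 S²⁻(aq)
Call the molar solubility s, so that [Sb³⁺] = 2s and [S²⁻] = 3s.
Ksp = [Sb³⁺]^2[S²⁻]^3 = (2s)^2 · (3s)^3 = 108s^5
108s^5 = 1.76×10⁻⁹³  ⇒  s^5 = 1.63×10⁻⁹⁵
Taking the 5th root, s = 1.10×10⁻¹⁹ mol L⁻¹.

1.10×10⁻¹⁹ M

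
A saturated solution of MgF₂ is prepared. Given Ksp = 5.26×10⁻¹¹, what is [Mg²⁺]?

MgF₂(s) ⇌ Mg²⁺(aq) + 2 F⁻(aq)
With molar solubility s: [Mg²⁺] = s, [F⁻] = 2s.
Ksp = [Mg²⁺][F⁻]^2 = s · (2s)^2 = 4s^3 = 5.26×10⁻¹¹
s = 2.36×10⁻⁴ mol/L
[Mg²⁺] = s = 2.36×10⁻⁴ mol/L

2.36×10⁻⁴ M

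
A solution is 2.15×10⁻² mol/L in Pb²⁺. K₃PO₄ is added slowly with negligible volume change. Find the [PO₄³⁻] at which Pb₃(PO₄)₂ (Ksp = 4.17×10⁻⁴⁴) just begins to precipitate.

6.48×10⁻²⁰ M

Precipitation begins when Q = Ksp.
Pb₃(PO₄)₂(s) ⇌ 3 Pb²⁺(aq) + 2 PO₄³⁻(aq)
Ksp = [Pb²⁺]^3[PO₄³⁻]^2 = [PO₄³⁻]^2(2.15×10⁻²)^3
[PO₄³⁻]^2 = 4.17×10⁻⁴⁴ / (2.15×10⁻²)^3 = 4.20×10⁻³⁹
[PO₄³⁻] = 6.48×10⁻²⁰ mol/L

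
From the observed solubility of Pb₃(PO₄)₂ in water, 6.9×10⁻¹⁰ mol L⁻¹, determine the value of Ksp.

Ksp = 1.7×10⁻⁴⁴

Pb₃(PO₄)₂(s) ⇌ 3 Pb²⁺(aq) + 2 PO₄³⁻(aq)
Call the molar solubility s, so that [Pb²⁺] = 3s and [PO₄³⁻] = 2s.
Ksp = [Pb²⁺]^3[PO₄³⁻]^2 = (3s)^3 · (2s)^2 = 108s^5
Ksp = 108 × (6.9×10⁻¹⁰)^5 = 1.7×10⁻⁴⁴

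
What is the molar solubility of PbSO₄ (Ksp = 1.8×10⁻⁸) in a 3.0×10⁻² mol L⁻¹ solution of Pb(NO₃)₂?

6.0×10⁻⁷ M

PbSO₄(s) ⇌ Pb²⁺(aq) + SO₄²⁻(aq)
Pb²⁺ is already present at 3.0×10⁻² mol L⁻¹. If s mol/L of PbSO₄ dissolves, [SO₄²⁻] = s while [Pb²⁺] ≈ 3.0×10⁻² mol L⁻¹.
Ksp = [Pb²⁺][SO₄²⁻] = (3.0×10⁻²)s
s = 1.8×10⁻⁸ / (3.0×10⁻²) = 6.0×10⁻⁷
s = 6.0×10⁻⁷ mol L⁻¹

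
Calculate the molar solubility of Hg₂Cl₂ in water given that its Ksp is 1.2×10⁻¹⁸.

Hg₂Cl₂(s) ⇌ Hg₂²⁺(aq) + 2 Cl⁻(aq)
If s mol/L of Hg₂Cl₂ dissolves, [Hg₂²⁺] = s and [Cl⁻] = 2s.
Ksp = [Hg₂²⁺][Cl⁻]^2 = s · (2s)^2 = 4s^3
4s^3 = 1.2×10⁻¹⁸  ⇒  s^3 = 3.0×10⁻¹⁹
Taking the 3rd root, s = 6.7×10⁻⁷ mol/L.

6.7×10⁻⁷ M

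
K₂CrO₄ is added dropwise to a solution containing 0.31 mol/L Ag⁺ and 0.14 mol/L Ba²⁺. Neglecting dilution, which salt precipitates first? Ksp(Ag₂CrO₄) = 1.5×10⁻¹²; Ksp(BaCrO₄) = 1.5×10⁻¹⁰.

A salt starts to precipitate once the ion product Q reaches its Ksp.
For Ag₂CrO₄: [CrO₄²⁻] = (Ksp/[Ag⁺]^2) = 1.6×10⁻¹¹ mol/L
For BaCrO₄: [CrO₄²⁻] = (Ksp/[Ba²⁺]) = 1.1×10⁻⁹ mol/L
Ag₂CrO₄ requires the lower [CrO₄²⁻], so it precipitates first.

Ag₂CrO₄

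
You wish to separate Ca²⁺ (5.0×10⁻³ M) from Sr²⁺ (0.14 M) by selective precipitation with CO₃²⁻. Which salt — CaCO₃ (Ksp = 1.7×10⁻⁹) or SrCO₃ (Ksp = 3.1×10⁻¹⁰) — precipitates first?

SrCO₃

Precipitation begins when Q = Ksp.
For CaCO₃: [CO₃²⁻] = (Ksp/[Ca²⁺]) = 3.4×10⁻⁷ M
For SrCO₃: [CO₃²⁻] = (Ksp/[Sr²⁺]) = 2.2×10⁻⁹ M
Since SrCO₃ needs less CO₃²⁻ to reach saturation, it precipitates first.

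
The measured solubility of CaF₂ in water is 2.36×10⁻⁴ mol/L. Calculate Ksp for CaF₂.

CaF₂(s) ⇌ Ca²⁺(aq) + 2 F⁻(aq)
With molar solubility s: [Ca²⁺] = s, [F⁻] = 2s.
Ksp = [Ca²⁺][F⁻]^2 = s · (2s)^2 = 4s^3
Ksp = 4 × (2.36×10⁻⁴)^3 = 5.26×10⁻¹¹

Ksp = 5.26×10⁻¹¹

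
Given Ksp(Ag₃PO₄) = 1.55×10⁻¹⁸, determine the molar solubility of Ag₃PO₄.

1.55×10⁻⁵ M

Ag₃PO₄(s) ⇌ 3 Ag⁺(aq) + PO₄³⁻(aq)
Call the molar solubility s, so that [Ag⁺] = 3s and [PO₄³⁻] = s.
Ksp = [Ag⁺]^3[PO₄³⁻] = (3s)^3 · s = 27s^4
27s^4 = 1.55×10⁻¹⁸  ⇒  s^4 = 5.74×10⁻²⁰
s = 1.55×10⁻⁵ mol/L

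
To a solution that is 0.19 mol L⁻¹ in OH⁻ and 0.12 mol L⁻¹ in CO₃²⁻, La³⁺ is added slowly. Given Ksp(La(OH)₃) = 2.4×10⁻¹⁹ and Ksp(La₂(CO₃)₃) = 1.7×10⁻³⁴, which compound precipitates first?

La(OH)₃

Precipitation begins when Q = Ksp.
For La(OH)₃: [La³⁺] = (Ksp/[OH⁻]^3) = 3.5×10⁻¹⁷ mol L⁻¹
For La₂(CO₃)₃: [La³⁺] = (Ksp/[CO₃²⁻]^3)^(1/2) = 3.1×10⁻¹⁶ mol L⁻¹
Since La(OH)₃ needs less La³⁺ to reach saturation, it precipitates first.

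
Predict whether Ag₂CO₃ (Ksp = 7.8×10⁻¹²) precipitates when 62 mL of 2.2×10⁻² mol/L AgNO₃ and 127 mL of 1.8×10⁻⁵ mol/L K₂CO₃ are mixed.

Yes

Total volume after mixing = 62 + 127 = 189 mL.
[Ag⁺] = (2.2×10⁻²)(62)/189 = 7.2×10⁻³ mol/L
[CO₃²⁻] = (1.8×10⁻⁵)(127)/189 = 1.2×10⁻⁵ mol/L
Q = [Ag⁺]^2[CO₃²⁻] = 6.3×10⁻¹⁰
Since Q (6.3×10⁻¹⁰) exceeds Ksp (7.8×10⁻¹²), Ag₂CO₃ will precipitate.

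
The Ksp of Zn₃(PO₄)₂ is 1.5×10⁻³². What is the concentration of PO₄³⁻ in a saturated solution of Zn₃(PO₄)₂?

Zn₃(PO₄)₂(s) ⇌ 3 Zn²⁺(aq) + 2 PO₄³⁻(aq)
If s mol/L of Zn₃(PO₄)₂ dissolves, [Zn²⁺] = 3s and [PO₄³⁻] = 2s.
Ksp = [Zn²⁺]^3[PO₄³⁻]^2 = (3s)^3 · (2s)^2 = 108s^5 = 1.5×10⁻³²
s = 1.7×10⁻⁷ mol/L
[PO₄³⁻] = 2s = 3.4×10⁻⁷ mol/L

3.4×10⁻⁷ M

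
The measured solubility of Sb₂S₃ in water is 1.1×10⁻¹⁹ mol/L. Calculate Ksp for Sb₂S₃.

Ksp = 1.7×10⁻⁹³

Sb₂S₃(s) ⇌ 2 Sb³⁺(aq) + 3 S²⁻(aq)
Call the molar solubility s, so that [Sb³⁺] = 2s and [S²⁻] = 3s.
Ksp = [Sb³⁺]^2[S²⁻]^3 = (2s)^2 · (3s)^3 = 108s^5
Ksp = 108 × (1.1×10⁻¹⁹)^5 = 1.7×10⁻⁹³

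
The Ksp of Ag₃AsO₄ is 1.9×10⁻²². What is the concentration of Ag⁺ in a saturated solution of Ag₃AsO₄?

4.9×10⁻⁶ M

Ag₃AsO₄(s) ⇌ 3 Ag⁺(aq) + AsO₄³⁻(aq)
For each mole of Ag₃AsO₄ that dissolves per liter, [Ag⁺] = 3s and [AsO₄³⁻] = s; let s denote this solubility.
Ksp = [Ag⁺]^3[AsO₄³⁻] = (3s)^3 · s = 27s^4 = 1.9×10⁻²²
s = 1.6×10⁻⁶ mol L⁻¹
[Ag⁺] = 3s = 4.9×10⁻⁶ mol L⁻¹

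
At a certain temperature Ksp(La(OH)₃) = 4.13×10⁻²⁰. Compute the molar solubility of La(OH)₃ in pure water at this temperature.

6.25×10⁻⁶ M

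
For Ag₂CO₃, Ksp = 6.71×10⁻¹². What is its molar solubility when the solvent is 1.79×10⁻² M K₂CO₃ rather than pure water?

9.68×10⁻⁶ M

Ag₂CO₃(s) ⇌ 2 Ag⁺(aq) + CO₃²⁻(aq)
With CO₃²⁻ already at 1.79×10⁻² M and s small, take [CO₃²⁻] ≈ 1.79×10⁻² M and [Ag⁺] = 2s.
Ksp = [Ag⁺]^2[CO₃²⁻] = (2s)^2(1.79×10⁻²)
(2s)^2 = 6.71×10⁻¹² / (1.79×10⁻²) = 3.75×10⁻¹⁰
s = 9.68×10⁻⁶ M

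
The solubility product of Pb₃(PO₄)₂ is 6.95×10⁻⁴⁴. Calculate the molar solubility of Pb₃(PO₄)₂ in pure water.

Pb₃(PO₄)₂(s) ⇌ 3 Pb²⁺(aq) + 2 PO₄³⁻(aq)
With molar solubility s: [Pb²⁺] = 3s, [PO₄³⁻] = 2s.
Ksp = [Pb²⁺]^3[PO₄³⁻]^2 = (3s)^3 · (2s)^2 = 108s^5
108s^5 = 6.95×10⁻⁴⁴  ⇒  s^5 = 6.44×10⁻⁴⁶
s = 9.16×10⁻¹⁰ mol/L

9.16×10⁻¹⁰ M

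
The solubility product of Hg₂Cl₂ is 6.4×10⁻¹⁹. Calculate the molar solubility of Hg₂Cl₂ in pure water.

5.4×10⁻⁷ M

Hg₂Cl₂(s) ⇌ Hg₂²⁺(aq) + 2 Cl⁻(aq)
Call the molar solubility s, so that [Hg₂²⁺] = s and [Cl⁻] = 2s.
Ksp = [Hg₂²⁺][Cl⁻]^2 = s · (2s)^2 = 4s^3
4s^3 = 6.4×10⁻¹⁹  ⇒  s^3 = 1.6×10⁻¹⁹
s = 5.4×10⁻⁷ mol L⁻¹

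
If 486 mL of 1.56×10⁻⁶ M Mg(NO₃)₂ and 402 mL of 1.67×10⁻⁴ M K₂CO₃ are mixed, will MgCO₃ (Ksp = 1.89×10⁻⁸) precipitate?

The combined volume is 888 mL.
[Mg²⁺] = (1.56×10⁻⁶)(486)/888 = 8.54×10⁻⁷ M
[CO₃²⁻] = (1.67×10⁻⁴)(402)/888 = 7.56×10⁻⁵ M
Q = [Mg²⁺][CO₃²⁻] = 6.45×10⁻¹¹
Q = 6.45×10⁻¹¹ < Ksp = 1.89×10⁻⁸, so the solution is unsaturated and no precipitate forms.

No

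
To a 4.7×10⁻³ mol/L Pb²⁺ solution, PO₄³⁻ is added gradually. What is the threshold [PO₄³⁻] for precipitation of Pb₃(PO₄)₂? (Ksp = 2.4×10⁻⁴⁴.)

A salt starts to precipitate once the ion product Q reaches its Ksp.
Pb₃(PO₄)₂(s) ⇌ 3 Pb²⁺(aq) + 2 PO₄³⁻(aq)
Ksp = [Pb²⁺]^3[PO₄³⁻]^2 = [PO₄³⁻]^2(4.7×10⁻³)^3
[PO₄³⁻]^2 = 2.4×10⁻⁴⁴ / (4.7×10⁻³)^3 = 2.3×10⁻³⁷
[PO₄³⁻] = 4.8×10⁻¹⁹ mol/L

4.8×10⁻¹⁹ M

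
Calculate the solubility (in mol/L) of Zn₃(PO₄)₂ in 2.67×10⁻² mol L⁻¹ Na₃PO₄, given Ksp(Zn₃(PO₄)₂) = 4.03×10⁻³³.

Zn₃(PO₄)₂(s) ⇌ 3 Zn²⁺(aq) + 2 PO₄³⁻(aq)
PO₄³⁻ is already present at 2.67×10⁻² mol L⁻¹. If s mol/L of Zn₃(PO₄)₂ dissolves, [Zn²⁺] = 3s while [PO₄³⁻] ≈ 2.67×10⁻² mol L⁻¹.
Ksp = [Zn²⁺]^3[PO₄³⁻]^2 = (3s)^3(2.67×10⁻²)^2
(3s)^3 = 4.03×10⁻³³ / (2.67×10⁻²)^2 = 5.65×10⁻³⁰
s = 5.94×10⁻¹¹ mol L⁻¹

5.94×10⁻¹¹ M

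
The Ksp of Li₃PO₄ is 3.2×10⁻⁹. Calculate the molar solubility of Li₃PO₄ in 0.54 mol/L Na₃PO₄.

Li₃PO₄(s) ⇌ 3 Li⁺(aq) + PO₄³⁻(aq)
Let s be the solubility of Li₃PO₄ here. The common ion gives [PO₄³⁻] ≈ 0.54 mol/L, and [Li⁺] = 3s.
Ksp = [Li⁺]^3[PO₄³⁻] = (3s)^3(0.54)
(3s)^3 = 3.2×10⁻⁹ / (0.54) = 5.9×10⁻⁹
s = 6.0×10⁻⁴ mol/L

6.0×10⁻⁴ M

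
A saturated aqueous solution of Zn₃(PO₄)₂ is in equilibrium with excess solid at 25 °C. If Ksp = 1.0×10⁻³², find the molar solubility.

Zn₃(PO₄)₂(s) ⇌ 3 Zn²⁺(aq) + 2 PO₄³⁻(aq)
If s mol/L of Zn₃(PO₄)₂ dissolves, [Zn²⁺] = 3s and [PO₄³⁻] = 2s.
Ksp = [Zn²⁺]^3[PO₄³⁻]^2 = (3s)^3 · (2s)^2 = 108s^5
108s^5 = 1.0×10⁻³²  ⇒  s^5 = 9.3×10⁻³⁵
s = (9.3×10⁻³⁵)^(1/5) = 1.6×10⁻⁷ M

1.6×10⁻⁷ M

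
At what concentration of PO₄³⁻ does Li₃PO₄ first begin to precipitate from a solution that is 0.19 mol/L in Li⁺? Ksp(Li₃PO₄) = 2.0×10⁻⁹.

A salt starts to precipitate once the ion product Q reaches its Ksp.
Li₃PO₄(s) ⇌ 3 Li⁺(aq) + PO₄³⁻(aq)
Ksp = [Li⁺]^3[PO₄³⁻] = [PO₄³⁻](0.19)^3
[PO₄³⁻] = 2.0×10⁻⁹ / (0.19)^3 = 2.9×10⁻⁷
[PO₄³⁻] = 2.9×10⁻⁷ mol/L

2.9×10⁻⁷ M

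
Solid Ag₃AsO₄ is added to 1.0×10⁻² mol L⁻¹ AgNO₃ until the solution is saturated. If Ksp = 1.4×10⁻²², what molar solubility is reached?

1.4×10⁻¹⁶ M

Ag₃AsO₄(s) ⇌ 3 Ag⁺(aq) + AsO₄³⁻(aq)
Let s be the solubility of Ag₃AsO₄ here. The common ion gives [Ag⁺] ≈ 1.0×10⁻² mol L⁻¹, and [AsO₄³⁻] = s.
Ksp = [Ag⁺]^3[AsO₄³⁻] = (1.0×10⁻²)^3s
s = 1.4×10⁻²² / (1.0×10⁻²)^3 = 1.4×10⁻¹⁶
s = 1.4×10⁻¹⁶ mol L⁻¹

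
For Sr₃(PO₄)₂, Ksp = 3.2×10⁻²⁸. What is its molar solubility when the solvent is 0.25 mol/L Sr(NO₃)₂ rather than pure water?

7.2×10⁻¹⁴ M

Sr₃(PO₄)₂(s) ⇌ 3 Sr²⁺(aq) + 2 PO₄³⁻(aq)
With Sr²⁺ already at 0.25 mol/L and s small, take [Sr²⁺] ≈ 0.25 mol/L and [PO₄³⁻] = 2s.
Ksp = [Sr²⁺]^3[PO₄³⁻]^2 = (0.25)^3(2s)^2
(2s)^2 = 3.2×10⁻²⁸ / (0.25)^3 = 2.0×10⁻²⁶
s = 7.2×10⁻¹⁴ mol/L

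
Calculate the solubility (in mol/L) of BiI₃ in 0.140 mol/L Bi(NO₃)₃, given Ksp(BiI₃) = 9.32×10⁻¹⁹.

6.27×10⁻⁷ M

BiI₃(s) ⇌ Bi³⁺(aq) + 3 I⁻(aq)
The solution already contains Bi³⁺ at 0.140 mol/L. Let s be the molar solubility of BiI₃.
[Bi³⁺] ≈ 0.140 mol/L (common ion dominates); [I⁻] = 3s.
Ksp = [Bi³⁺][I⁻]^3 = (0.140)(3s)^3
(3s)^3 = 9.32×10⁻¹⁹ / (0.140) = 6.66×10⁻¹⁸
s = 6.27×10⁻⁷ mol/L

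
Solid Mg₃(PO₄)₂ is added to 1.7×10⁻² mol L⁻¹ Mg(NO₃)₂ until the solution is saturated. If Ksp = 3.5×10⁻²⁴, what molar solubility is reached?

Mg₃(PO₄)₂(s) ⇌ 3 Mg²⁺(aq) + 2 PO₄³⁻(aq)
Mg²⁺ is already present at 1.7×10⁻² mol L⁻¹. If s mol/L of Mg₃(PO₄)₂ dissolves, [PO₄³⁻] = 2s while [Mg²⁺] ≈ 1.7×10⁻² mol L⁻¹.
Ksp = [Mg²⁺]^3[PO₄³⁻]^2 = (1.7×10⁻²)^3(2s)^2
(2s)^2 = 3.5×10⁻²⁴ / (1.7×10⁻²)^3 = 7.1×10⁻¹⁹
s = 4.2×10⁻¹⁰ mol L⁻¹

4.2×10⁻¹⁰ M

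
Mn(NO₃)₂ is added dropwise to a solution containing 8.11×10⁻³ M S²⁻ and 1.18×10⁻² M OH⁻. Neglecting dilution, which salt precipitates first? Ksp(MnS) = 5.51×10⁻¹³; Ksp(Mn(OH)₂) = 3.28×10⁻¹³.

MnS

Each salt precipitates once Q = Ksp for that salt.
For MnS: [Mn²⁺] = (Ksp/[S²⁻]) = 6.79×10⁻¹¹ M
For Mn(OH)₂: [Mn²⁺] = (Ksp/[OH⁻]^2) = 2.36×10⁻⁹ M
MnS requires the lower [Mn²⁺], so it precipitates first.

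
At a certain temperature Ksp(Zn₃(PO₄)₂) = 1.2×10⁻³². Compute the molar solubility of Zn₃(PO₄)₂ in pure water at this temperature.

1.6×10⁻⁷ M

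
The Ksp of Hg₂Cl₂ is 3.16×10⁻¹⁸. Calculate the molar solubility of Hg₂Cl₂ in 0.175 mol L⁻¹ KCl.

Hg₂Cl₂(s) ⇌ Hg₂²⁺(aq) + 2 Cl⁻(aq)
Cl⁻ is already present at 0.175 mol L⁻¹. If s mol/L of Hg₂Cl₂ dissolves, [Hg₂²⁺] = s while [Cl⁻] ≈ 0.175 mol L⁻¹.
Ksp = [Hg₂²⁺][Cl⁻]^2 = s(0.175)^2
s = 3.16×10⁻¹⁸ / (0.175)^2 = 1.03×10⁻¹⁶
s = 1.03×10⁻¹⁶ mol L⁻¹

1.03×10⁻¹⁶ M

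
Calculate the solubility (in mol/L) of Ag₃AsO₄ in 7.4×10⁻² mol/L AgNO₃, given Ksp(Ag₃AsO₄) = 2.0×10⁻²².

4.9×10⁻¹⁹ M

Ag₃AsO₄(s) ⇌ 3 Ag⁺(aq) + AsO₄³⁻(aq)
With Ag⁺ already at 7.4×10⁻² mol/L and s small, take [Ag⁺] ≈ 7.4×10⁻² mol/L and [AsO₄³⁻] = s.
Ksp = [Ag⁺]^3[AsO₄³⁻] = (7.4×10⁻²)^3s
s = 2.0×10⁻²² / (7.4×10⁻²)^3 = 4.9×10⁻¹⁹
s = 4.9×10⁻¹⁹ mol/L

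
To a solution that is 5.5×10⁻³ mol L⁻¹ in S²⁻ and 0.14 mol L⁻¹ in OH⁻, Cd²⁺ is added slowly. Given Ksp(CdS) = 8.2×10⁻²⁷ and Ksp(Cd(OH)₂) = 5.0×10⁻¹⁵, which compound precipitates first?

CdS

Precipitation begins when Q = Ksp.
For CdS: [Cd²⁺] = (Ksp/[S²⁻]) = 1.5×10⁻²⁴ mol L⁻¹
For Cd(OH)₂: [Cd²⁺] = (Ksp/[OH⁻]^2) = 2.6×10⁻¹³ mol L⁻¹
The smaller threshold [Cd²⁺] is reached first, so CdS precipitates first.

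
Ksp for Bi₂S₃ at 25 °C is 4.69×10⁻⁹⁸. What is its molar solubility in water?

Bi₂S₃(s) ⇌ 2 Bi³⁺(aq) + 3 S²⁻(aq)
If s mol/L of Bi₂S₃ dissolves, [Bi³⁺] = 2s and [S²⁻] = 3s.
Ksp = [Bi³⁺]^2[S²⁻]^3 = (2s)^2 · (3s)^3 = 108s^5
108s^5 = 4.69×10⁻⁹⁸  ⇒  s^5 = 4.34×10⁻¹⁰⁰
s = 1.34×10⁻²⁰ mol L⁻¹

1.34×10⁻²⁰ M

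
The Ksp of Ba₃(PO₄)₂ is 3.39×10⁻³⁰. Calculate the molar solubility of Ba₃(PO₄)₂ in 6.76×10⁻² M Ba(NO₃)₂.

5.24×10⁻¹⁴ M

Ba₃(PO₄)₂(s) ⇌ 3 Ba²⁺(aq) + 2 PO₄³⁻(aq)
The solution already contains Ba²⁺ at 6.76×10⁻² M. Let s be the molar solubility of Ba₃(PO₄)₂.
[Ba²⁺] ≈ 6.76×10⁻² M (common ion dominates); [PO₄³⁻] = 2s.
Ksp = [Ba²⁺]^3[PO₄³⁻]^2 = (6.76×10⁻²)^3(2s)^2
(2s)^2 = 3.39×10⁻³⁰ / (6.76×10⁻²)^3 = 1.10×10⁻²⁶
s = 5.24×10⁻¹⁴ M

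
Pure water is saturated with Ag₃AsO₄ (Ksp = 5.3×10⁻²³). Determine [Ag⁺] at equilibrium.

3.6×10⁻⁶ M

Ag₃AsO₄(s) ⇌ 3 Ag⁺(aq) + AsO₄³⁻(aq)
Call the molar solubility s, so that [Ag⁺] = 3s and [AsO₄³⁻] = s.
Ksp = [Ag⁺]^3[AsO₄³⁻] = (3s)^3 · s = 27s^4 = 5.3×10⁻²³
s = 1.2×10⁻⁶ mol L⁻¹
[Ag⁺] = 3s = 3.6×10⁻⁶ mol L⁻¹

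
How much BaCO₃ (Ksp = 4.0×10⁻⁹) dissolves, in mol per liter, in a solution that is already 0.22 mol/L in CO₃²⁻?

BaCO₃(s) ⇌ Ba²⁺(aq) + CO₃²⁻(aq)
The solution already contains CO₃²⁻ at 0.22 mol/L. Let s be the molar solubility of BaCO₃.
[CO₃²⁻] ≈ 0.22 mol/L (common ion dominates); [Ba²⁺] = s.
Ksp = [Ba²⁺][CO₃²⁻] = s(0.22)
s = 4.0×10⁻⁹ / (0.22) = 1.8×10⁻⁸
s = 1.8×10⁻⁸ mol/L

1.8×10⁻⁸ M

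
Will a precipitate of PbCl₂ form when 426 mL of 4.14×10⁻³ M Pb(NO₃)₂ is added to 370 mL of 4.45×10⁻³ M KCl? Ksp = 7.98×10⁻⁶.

After mixing, V = 426 mL + 370 mL = 796 mL.
[Pb²⁺] = (4.14×10⁻³)(426)/796 = 2.22×10⁻³ M
[Cl⁻] = (4.45×10⁻³)(370)/796 = 2.07×10⁻³ M
Q = [Pb²⁺][Cl⁻]^2 = 9.48×10⁻⁹
Q < Ksp (9.48×10⁻⁹ vs 7.98×10⁻⁶); the solution remains unsaturated and no precipitate forms.

No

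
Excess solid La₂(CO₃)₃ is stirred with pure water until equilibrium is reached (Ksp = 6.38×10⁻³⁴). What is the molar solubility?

9.00×10⁻⁸ M

La₂(CO₃)₃(s) ⇌ 2 La³⁺(aq) + 3 CO₃²⁻(aq)
With molar solubility s: [La³⁺] = 2s, [CO₃²⁻] = 3s.
Ksp = [La³⁺]^2[CO₃²⁻]^3 = (2s)^2 · (3s)^3 = 108s^5
108s^5 = 6.38×10⁻³⁴  ⇒  s^5 = 5.91×10⁻³⁶
s = 9.00×10⁻⁸ mol L⁻¹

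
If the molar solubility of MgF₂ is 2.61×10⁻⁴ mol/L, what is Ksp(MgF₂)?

Ksp = 7.11×10⁻¹¹

MgF₂(s) ⇌ Mg²⁺(aq) + 2 F⁻(aq)
For each mole of MgF₂ that dissolves per liter, [Mg²⁺] = s and [F⁻] = 2s; let s denote this solubility.
Ksp = [Mg²⁺][F⁻]^2 = s · (2s)^2 = 4s^3
Ksp = 4 × (2.61×10⁻⁴)^3 = 7.11×10⁻¹¹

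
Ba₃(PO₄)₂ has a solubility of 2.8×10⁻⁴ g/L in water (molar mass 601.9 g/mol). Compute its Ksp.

Ksp = 2.4×10⁻³⁰

Molar solubility s = (2.8×10⁻⁴ g/L) / (601.9 g/mol) = 4.652×10⁻⁷ mol/L
Ba₃(PO₄)₂(s) ⇌ 3 Ba²⁺(aq) + 2 PO₄³⁻(aq)
Call the molar solubility s, so that [Ba²⁺] = 3s and [PO₄³⁻] = 2s.
Ksp = [Ba²⁺]^3[PO₄³⁻]^2 = (3s)^3 · (2s)^2 = 108s^5
Ksp = 108 × (4.652×10⁻⁷)^5 = 2.4×10⁻³⁰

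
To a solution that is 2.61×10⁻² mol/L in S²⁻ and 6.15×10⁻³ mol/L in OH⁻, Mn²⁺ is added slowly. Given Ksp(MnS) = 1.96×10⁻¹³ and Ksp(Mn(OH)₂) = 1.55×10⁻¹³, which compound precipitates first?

The threshold for precipitation is Q = Ksp.
For MnS: [Mn²⁺] = (Ksp/[S²⁻]) = 7.51×10⁻¹² mol/L
For Mn(OH)₂: [Mn²⁺] = (Ksp/[OH⁻]^2) = 4.10×10⁻⁹ mol/L
The smaller threshold [Mn²⁺] is reached first, so MnS precipitates first.

MnS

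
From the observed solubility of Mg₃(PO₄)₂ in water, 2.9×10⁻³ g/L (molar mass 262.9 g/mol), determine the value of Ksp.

Ksp = 1.8×10⁻²³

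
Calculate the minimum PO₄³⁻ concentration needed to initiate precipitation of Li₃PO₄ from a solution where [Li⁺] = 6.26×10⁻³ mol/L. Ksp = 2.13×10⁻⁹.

8.68×10⁻³ M

Each salt precipitates once Q = Ksp for that salt.
Li₃PO₄(s) ⇌ 3 Li⁺(aq) + PO₄³⁻(aq)
Ksp = [Li⁺]^3[PO₄³⁻] = [PO₄³⁻](6.26×10⁻³)^3
[PO₄³⁻] = 2.13×10⁻⁹ / (6.26×10⁻³)^3 = 8.68×10⁻³
[PO₄³⁻] = 8.68×10⁻³ mol/L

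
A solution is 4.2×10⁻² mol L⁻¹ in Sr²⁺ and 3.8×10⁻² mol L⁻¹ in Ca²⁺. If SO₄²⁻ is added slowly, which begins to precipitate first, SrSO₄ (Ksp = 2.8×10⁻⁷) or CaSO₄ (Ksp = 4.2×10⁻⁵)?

The threshold for precipitation is Q = Ksp.
For SrSO₄: [SO₄²⁻] = (Ksp/[Sr²⁺]) = 6.7×10⁻⁶ mol L⁻¹
For CaSO₄: [SO₄²⁻] = (Ksp/[Ca²⁺]) = 1.1×10⁻³ mol L⁻¹
The smaller threshold [SO₄²⁻] is reached first, so SrSO₄ precipitates first.

SrSO₄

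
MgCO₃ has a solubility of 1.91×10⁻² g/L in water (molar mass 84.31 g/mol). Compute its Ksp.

Molar solubility s = (1.91×10⁻² g/L) / (84.31 g/mol) = 2.2654×10⁻⁴ mol/L
MgCO₃(s) ⇌ Mg²⁺(aq) + CO₃²⁻(aq)
If s mol/L of MgCO₃ dissolves, [Mg²⁺] = s and [CO₃²⁻] = s.
Ksp = [Mg²⁺][CO₃²⁻] = s · s = s^2
Ksp = (2.2654×10⁻⁴)^2 = 5.13×10⁻⁸

Ksp = 5.13×10⁻⁸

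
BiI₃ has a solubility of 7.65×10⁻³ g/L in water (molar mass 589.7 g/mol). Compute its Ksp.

Ksp = 7.65×10⁻¹⁹

Convert to molarity: s = 7.65×10⁻³ / 589.7 = 1.2973×10⁻⁵ mol/L
BiI₃(s) ⇌ Bi³⁺(aq) + 3 I⁻(aq)
Call the molar solubility s, so that [Bi³⁺] = s and [I⁻] = 3s.
Ksp = [Bi³⁺][I⁻]^3 = s · (3s)^3 = 27s^4
Ksp = 27 × (1.2973×10⁻⁵)^4 = 7.65×10⁻¹⁹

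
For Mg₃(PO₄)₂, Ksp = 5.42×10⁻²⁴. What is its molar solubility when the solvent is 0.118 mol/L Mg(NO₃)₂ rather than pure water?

2.87×10⁻¹¹ M

Mg₃(PO₄)₂(s) ⇌ 3 Mg²⁺(aq) + 2 PO₄³⁻(aq)
Let s be the solubility of Mg₃(PO₄)₂ here. The common ion gives [Mg²⁺] ≈ 0.118 mol/L, and [PO₄³⁻] = 2s.
Ksp = [Mg²⁺]^3[PO₄³⁻]^2 = (0.118)^3(2s)^2
(2s)^2 = 5.42×10⁻²⁴ / (0.118)^3 = 3.30×10⁻²¹
s = 2.87×10⁻¹¹ mol/L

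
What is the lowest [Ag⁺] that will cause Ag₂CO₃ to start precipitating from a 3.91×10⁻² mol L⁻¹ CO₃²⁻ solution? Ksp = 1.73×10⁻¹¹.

The threshold for precipitation is Q = Ksp.
Ag₂CO₃(s) ⇌ 2 Ag⁺(aq) + CO₃²⁻(aq)
Ksp = [Ag⁺]^2[CO₃²⁻] = [Ag⁺]^2(3.91×10⁻²)
[Ag⁺]^2 = 1.73×10⁻¹¹ / (3.91×10⁻²) = 4.42×10⁻¹⁰
[Ag⁺] = 2.10×10⁻⁵ mol L⁻¹

2.10×10⁻⁵ M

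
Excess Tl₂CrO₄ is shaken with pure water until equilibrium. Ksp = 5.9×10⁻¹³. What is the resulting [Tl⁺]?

Tl₂CrO₄(s) ⇌ 2 Tl⁺(aq) + CrO₄²⁻(aq)
If s mol/L of Tl₂CrO₄ dissolves, [Tl⁺] = 2s and [CrO₄²⁻] = s.
Ksp = [Tl⁺]^2[CrO₄²⁻] = (2s)^2 · s = 4s^3 = 5.9×10⁻¹³
s = 5.3×10⁻⁵ M
[Tl⁺] = 2s = 1.1×10⁻⁴ M

1.1×10⁻⁴ M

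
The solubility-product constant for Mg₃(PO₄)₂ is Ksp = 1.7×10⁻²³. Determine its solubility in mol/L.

1.1×10⁻⁵ M

Mg₃(PO₄)₂(s) ⇌ 3 Mg²⁺(aq) + 2 PO₄³⁻(aq)
Call the molar solubility s, so that [Mg²⁺] = 3s and [PO₄³⁻] = 2s.
Ksp = [Mg²⁺]^3[PO₄³⁻]^2 = (3s)^3 · (2s)^2 = 108s^5
108s^5 = 1.7×10⁻²³  ⇒  s^5 = 1.6×10⁻²⁵
s = 1.1×10⁻⁵ mol L⁻¹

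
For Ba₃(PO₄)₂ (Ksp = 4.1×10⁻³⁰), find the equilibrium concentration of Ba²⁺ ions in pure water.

Ba₃(PO₄)₂(s) ⇌ 3 Ba²⁺(aq) + 2 PO₄³⁻(aq)
Let s be the molar solubility. Then [Ba²⁺] = 3s and [PO₄³⁻] = 2s.
Ksp = [Ba²⁺]^3[PO₄³⁻]^2 = (3s)^3 · (2s)^2 = 108s^5 = 4.1×10⁻³⁰
s = 5.2×10⁻⁷ mol L⁻¹
[Ba²⁺] = 3s = 1.6×10⁻⁶ mol L⁻¹

1.6×10⁻⁶ M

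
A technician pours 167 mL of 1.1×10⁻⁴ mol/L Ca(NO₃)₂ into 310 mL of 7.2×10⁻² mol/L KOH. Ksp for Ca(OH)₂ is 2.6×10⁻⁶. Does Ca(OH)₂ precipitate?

No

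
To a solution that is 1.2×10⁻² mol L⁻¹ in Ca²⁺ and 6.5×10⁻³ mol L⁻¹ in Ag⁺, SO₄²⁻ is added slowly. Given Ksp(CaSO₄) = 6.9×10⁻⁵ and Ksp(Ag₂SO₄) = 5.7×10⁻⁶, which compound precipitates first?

A salt starts to precipitate once the ion product Q reaches its Ksp.
For CaSO₄: [SO₄²⁻] = (Ksp/[Ca²⁺]) = 5.8×10⁻³ mol L⁻¹
For Ag₂SO₄: [SO₄²⁻] = (Ksp/[Ag⁺]^2) = 0.13 mol L⁻¹
Since CaSO₄ needs less SO₄²⁻ to reach saturation, it precipitates first.

CaSO₄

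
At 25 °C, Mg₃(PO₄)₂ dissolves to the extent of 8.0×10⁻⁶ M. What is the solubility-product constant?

Mg₃(PO₄)₂(s) ⇌ 3 Mg²⁺(aq) + 2 PO₄³⁻(aq)
Call the molar solubility s, so that [Mg²⁺] = 3s and [PO₄³⁻] = 2s.
Ksp = [Mg²⁺]^3[PO₄³⁻]^2 = (3s)^3 · (2s)^2 = 108s^5
Ksp = 108 × (8.0×10⁻⁶)^5 = 3.5×10⁻²⁴

Ksp = 3.5×10⁻²⁴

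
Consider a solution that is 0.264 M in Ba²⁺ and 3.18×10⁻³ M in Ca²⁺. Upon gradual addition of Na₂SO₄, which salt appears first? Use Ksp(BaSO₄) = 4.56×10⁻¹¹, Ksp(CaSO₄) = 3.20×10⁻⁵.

BaSO₄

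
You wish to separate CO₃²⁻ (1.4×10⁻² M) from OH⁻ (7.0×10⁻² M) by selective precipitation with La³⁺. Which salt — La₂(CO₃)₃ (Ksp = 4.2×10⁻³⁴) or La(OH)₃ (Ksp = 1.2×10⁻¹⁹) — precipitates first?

Precipitation of each salt begins when its ion product equals Ksp.
For La₂(CO₃)₃: [La³⁺] = (Ksp/[CO₃²⁻]^3)^(1/2) = 1.2×10⁻¹⁴ M
For La(OH)₃: [La³⁺] = (Ksp/[OH⁻]^3) = 3.5×10⁻¹⁶ M
The smaller threshold [La³⁺] is reached first, so La(OH)₃ precipitates first.

La(OH)₃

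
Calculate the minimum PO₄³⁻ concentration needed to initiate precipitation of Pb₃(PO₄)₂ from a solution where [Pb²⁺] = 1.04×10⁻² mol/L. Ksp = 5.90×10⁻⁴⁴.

Precipitation begins when Q = Ksp.
Pb₃(PO₄)₂(s) ⇌ 3 Pb²⁺(aq) + 2 PO₄³⁻(aq)
Ksp = [Pb²⁺]^3[PO₄³⁻]^2 = [PO₄³⁻]^2(1.04×10⁻²)^3
[PO₄³⁻]^2 = 5.90×10⁻⁴⁴ / (1.04×10⁻²)^3 = 5.25×10⁻³⁸
[PO₄³⁻] = 2.29×10⁻¹⁹ mol/L

2.29×10⁻¹⁹ M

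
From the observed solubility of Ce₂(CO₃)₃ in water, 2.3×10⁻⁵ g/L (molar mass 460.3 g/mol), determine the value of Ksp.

s = (2.3×10⁻⁵ g L⁻¹)/(460.3 g mol⁻¹) = 4.997×10⁻⁸ M
Ce₂(CO₃)₃(s) ⇌ 2 Ce³⁺(aq) + 3 CO₃²⁻(aq)
Call the molar solubility s, so that [Ce³⁺] = 2s and [CO₃²⁻] = 3s.
Ksp = [Ce³⁺]^2[CO₃²⁻]^3 = (2s)^2 · (3s)^3 = 108s^5
Ksp = 108 × (4.997×10⁻⁸)^5 = 3.4×10⁻³⁵

Ksp = 3.4×10⁻³⁵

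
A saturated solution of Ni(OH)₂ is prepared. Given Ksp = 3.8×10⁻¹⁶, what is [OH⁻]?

9.1×10⁻⁶ M

Ni(OH)₂(s) ⇌ Ni²⁺(aq) + 2 OH⁻(aq)
For each mole of Ni(OH)₂ that dissolves per liter, [Ni²⁺] = s and [OH⁻] = 2s; let s denote this solubility.
Ksp = [Ni²⁺][OH⁻]^2 = s · (2s)^2 = 4s^3 = 3.8×10⁻¹⁶
s = 4.6×10⁻⁶ mol L⁻¹
[OH⁻] = 2s = 9.1×10⁻⁶ mol L⁻¹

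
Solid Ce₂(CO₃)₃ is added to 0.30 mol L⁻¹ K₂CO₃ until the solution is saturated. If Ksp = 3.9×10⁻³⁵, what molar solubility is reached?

1.9×10⁻¹⁷ M

Ce₂(CO₃)₃(s) ⇌ 2 Ce³⁺(aq) + 3 CO₃²⁻(aq)
The solution already contains CO₃²⁻ at 0.30 mol L⁻¹. Let s be the molar solubility of Ce₂(CO₃)₃.
[CO₃²⁻] ≈ 0.30 mol L⁻¹ (common ion dominates); [Ce³⁺] = 2s.
Ksp = [Ce³⁺]^2[CO₃²⁻]^3 = (2s)^2(0.30)^3
(2s)^2 = 3.9×10⁻³⁵ / (0.30)^3 = 1.4×10⁻³³
s = 1.9×10⁻¹⁷ mol L⁻¹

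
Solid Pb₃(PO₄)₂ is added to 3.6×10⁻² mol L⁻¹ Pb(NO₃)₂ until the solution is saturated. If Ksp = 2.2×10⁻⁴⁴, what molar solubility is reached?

1.1×10⁻²⁰ M

Pb₃(PO₄)₂(s) ⇌ 3 Pb²⁺(aq) + 2 PO₄³⁻(aq)
The solution already contains Pb²⁺ at 3.6×10⁻² mol L⁻¹. Let s be the molar solubility of Pb₃(PO₄)₂.
[Pb²⁺] ≈ 3.6×10⁻² mol L⁻¹ (common ion dominates); [PO₄³⁻] = 2s.
Ksp = [Pb²⁺]^3[PO₄³⁻]^2 = (3.6×10⁻²)^3(2s)^2
(2s)^2 = 2.2×10⁻⁴⁴ / (3.6×10⁻²)^3 = 4.7×10⁻⁴⁰
s = 1.1×10⁻²⁰ mol L⁻¹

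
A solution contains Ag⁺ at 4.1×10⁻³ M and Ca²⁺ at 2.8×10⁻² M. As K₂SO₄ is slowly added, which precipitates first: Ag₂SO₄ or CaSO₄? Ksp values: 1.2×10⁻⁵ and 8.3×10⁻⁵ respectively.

A salt starts to precipitate once the ion product Q reaches its Ksp.
For Ag₂SO₄: [SO₄²⁻] = (Ksp/[Ag⁺]^2) = 0.71 M
For CaSO₄: [SO₄²⁻] = (Ksp/[Ca²⁺]) = 3.0×10⁻³ M
CaSO₄ requires the lower [SO₄²⁻], so it precipitates first.

CaSO₄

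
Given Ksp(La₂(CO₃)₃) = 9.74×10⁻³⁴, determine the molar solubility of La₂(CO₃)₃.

9.80×10⁻⁸ M

La₂(CO₃)₃(s) ⇌ 2 La³⁺(aq) + 3 CO₃²⁻(aq)
With molar solubility s: [La³⁺] = 2s, [CO₃²⁻] = 3s.
Ksp = [La³⁺]^2[CO₃²⁻]^3 = (2s)^2 · (3s)^3 = 108s^5
108s^5 = 9.74×10⁻³⁴  ⇒  s^5 = 9.02×10⁻³⁶
Taking the 5th root, s = 9.80×10⁻⁸ M.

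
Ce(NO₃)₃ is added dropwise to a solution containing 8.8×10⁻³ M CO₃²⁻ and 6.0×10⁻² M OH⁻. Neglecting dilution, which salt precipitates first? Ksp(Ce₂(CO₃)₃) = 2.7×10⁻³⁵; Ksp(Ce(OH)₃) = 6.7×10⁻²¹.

Ce(OH)₃

A salt starts to precipitate once the ion product Q reaches its Ksp.
For Ce₂(CO₃)₃: [Ce³⁺] = (Ksp/[CO₃²⁻]^3)^(1/2) = 6.3×10⁻¹⁵ M
For Ce(OH)₃: [Ce³⁺] = (Ksp/[OH⁻]^3) = 3.1×10⁻¹⁷ M
Since Ce(OH)₃ needs less Ce³⁺ to reach saturation, it precipitates first.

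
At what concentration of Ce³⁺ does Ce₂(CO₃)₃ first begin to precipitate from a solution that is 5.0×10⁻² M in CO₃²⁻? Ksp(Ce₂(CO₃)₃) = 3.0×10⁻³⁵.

4.9×10⁻¹⁶ M

Each salt precipitates once Q = Ksp for that salt.
Ce₂(CO₃)₃(s) ⇌ 2 Ce³⁺(aq) + 3 CO₃²⁻(aq)
Ksp = [Ce³⁺]^2[CO₃²⁻]^3 = [Ce³⁺]^2(5.0×10⁻²)^3
[Ce³⁺]^2 = 3.0×10⁻³⁵ / (5.0×10⁻²)^3 = 2.4×10⁻³¹
[Ce³⁺] = 4.9×10⁻¹⁶ M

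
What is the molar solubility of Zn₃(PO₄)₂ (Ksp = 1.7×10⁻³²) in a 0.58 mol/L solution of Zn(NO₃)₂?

Zn₃(PO₄)₂(s) ⇌ 3 Zn²⁺(aq) + 2 PO₄³⁻(aq)
Zn²⁺ is already present at 0.58 mol/L. If s mol/L of Zn₃(PO₄)₂ dissolves, [PO₄³⁻] = 2s while [Zn²⁺] ≈ 0.58 mol/L.
Ksp = [Zn²⁺]^3[PO₄³⁻]^2 = (0.58)^3(2s)^2
(2s)^2 = 1.7×10⁻³² / (0.58)^3 = 8.7×10⁻³²
s = 1.5×10⁻¹⁶ mol/L

1.5×10⁻¹⁶ M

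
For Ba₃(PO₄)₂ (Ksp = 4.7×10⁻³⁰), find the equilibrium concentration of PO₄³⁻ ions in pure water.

1.1×10⁻⁶ M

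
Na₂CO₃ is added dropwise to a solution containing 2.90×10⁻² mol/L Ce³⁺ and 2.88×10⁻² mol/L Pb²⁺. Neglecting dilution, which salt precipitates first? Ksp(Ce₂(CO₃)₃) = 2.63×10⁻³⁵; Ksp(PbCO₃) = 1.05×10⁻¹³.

The threshold for precipitation is Q = Ksp.
For Ce₂(CO₃)₃: [CO₃²⁻] = (Ksp/[Ce³⁺]^2)^(1/3) = 3.15×10⁻¹¹ mol/L
For PbCO₃: [CO₃²⁻] = (Ksp/[Pb²⁺]) = 3.65×10⁻¹² mol/L
PbCO₃ requires the lower [CO₃²⁻], so it precipitates first.

PbCO₃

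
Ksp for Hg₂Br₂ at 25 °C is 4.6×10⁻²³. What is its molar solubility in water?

2.3×10⁻⁸ M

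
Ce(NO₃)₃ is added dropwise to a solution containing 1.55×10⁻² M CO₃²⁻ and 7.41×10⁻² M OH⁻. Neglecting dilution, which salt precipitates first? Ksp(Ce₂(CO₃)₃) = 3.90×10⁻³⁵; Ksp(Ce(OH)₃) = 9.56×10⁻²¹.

A salt starts to precipitate once the ion product Q reaches its Ksp.
For Ce₂(CO₃)₃: [Ce³⁺] = (Ksp/[CO₃²⁻]^3)^(1/2) = 3.24×10⁻¹⁵ M
For Ce(OH)₃: [Ce³⁺] = (Ksp/[OH⁻]^3) = 2.35×10⁻¹⁷ M
Since Ce(OH)₃ needs less Ce³⁺ to reach saturation, it precipitates first.

Ce(OH)₃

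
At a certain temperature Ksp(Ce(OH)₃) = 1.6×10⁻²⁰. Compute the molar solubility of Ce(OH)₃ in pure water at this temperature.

4.9×10⁻⁶ M

Ce(OH)₃(s) ⇌ Ce³⁺(aq) + 3 OH⁻(aq)
With molar solubility s: [Ce³⁺] = s, [OH⁻] = 3s.
Ksp = [Ce³⁺][OH⁻]^3 = s · (3s)^3 = 27s^4
27s^4 = 1.6×10⁻²⁰  ⇒  s^4 = 5.9×10⁻²²
s = 4.9×10⁻⁶ mol/L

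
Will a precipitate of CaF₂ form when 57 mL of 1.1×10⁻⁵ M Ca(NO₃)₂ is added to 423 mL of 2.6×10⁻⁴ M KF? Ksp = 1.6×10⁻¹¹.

After mixing, V = 57 mL + 423 mL = 480 mL.
[Ca²⁺] = (1.1×10⁻⁵)(57)/480 = 1.3×10⁻⁶ M
[F⁻] = (2.6×10⁻⁴)(423)/480 = 2.3×10⁻⁴ M
Q = [Ca²⁺][F⁻]^2 = 6.9×10⁻¹⁴
Q < Ksp (6.9×10⁻¹⁴ vs 1.6×10⁻¹¹); the solution remains unsaturated and no precipitate forms.

No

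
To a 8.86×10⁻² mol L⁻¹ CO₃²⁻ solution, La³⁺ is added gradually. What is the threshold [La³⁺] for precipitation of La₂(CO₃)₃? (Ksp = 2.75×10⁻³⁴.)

A salt starts to precipitate once the ion product Q reaches its Ksp.
La₂(CO₃)₃(s) ⇌ 2 La³⁺(aq) + 3 CO₃²⁻(aq)
Ksp = [La³⁺]^2[CO₃²⁻]^3 = [La³⁺]^2(8.86×10⁻²)^3
[La³⁺]^2 = 2.75×10⁻³⁴ / (8.86×10⁻²)^3 = 3.95×10⁻³¹
[La³⁺] = 6.29×10⁻¹⁶ mol L⁻¹

6.29×10⁻¹⁶ M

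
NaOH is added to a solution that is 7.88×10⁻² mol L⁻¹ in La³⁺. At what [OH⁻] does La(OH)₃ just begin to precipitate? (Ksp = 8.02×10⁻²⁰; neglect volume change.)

1.01×10⁻⁶ M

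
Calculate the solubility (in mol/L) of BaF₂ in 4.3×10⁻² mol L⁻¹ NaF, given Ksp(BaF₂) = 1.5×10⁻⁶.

8.1×10⁻⁴ M

BaF₂(s) ⇌ Ba²⁺(aq) + 2 F⁻(aq)
Let s be the solubility of BaF₂ here. The common ion gives [F⁻] ≈ 4.3×10⁻² mol L⁻¹, and [Ba²⁺] = s.
Ksp = [Ba²⁺][F⁻]^2 = s(4.3×10⁻²)^2
s = 1.5×10⁻⁶ / (4.3×10⁻²)^2 = 8.1×10⁻⁴
s = 8.1×10⁻⁴ mol L⁻¹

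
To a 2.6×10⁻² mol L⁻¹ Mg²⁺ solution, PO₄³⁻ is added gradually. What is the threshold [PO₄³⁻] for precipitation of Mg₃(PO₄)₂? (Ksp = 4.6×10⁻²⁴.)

5.1×10⁻¹⁰ M

A salt starts to precipitate once the ion product Q reaches its Ksp.
Mg₃(PO₄)₂(s) ⇌ 3 Mg²⁺(aq) + 2 PO₄³⁻(aq)
Ksp = [Mg²⁺]^3[PO₄³⁻]^2 = [PO₄³⁻]^2(2.6×10⁻²)^3
[PO₄³⁻]^2 = 4.6×10⁻²⁴ / (2.6×10⁻²)^3 = 2.6×10⁻¹⁹
[PO₄³⁻] = 5.1×10⁻¹⁰ mol L⁻¹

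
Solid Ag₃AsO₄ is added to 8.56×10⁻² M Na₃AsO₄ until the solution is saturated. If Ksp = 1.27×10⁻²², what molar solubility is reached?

Ag₃AsO₄(s) ⇌ 3 Ag⁺(aq) + AsO₄³⁻(aq)
With AsO₄³⁻ already at 8.56×10⁻² M and s small, take [AsO₄³⁻] ≈ 8.56×10⁻² M and [Ag⁺] = 3s.
Ksp = [Ag⁺]^3[AsO₄³⁻] = (3s)^3(8.56×10⁻²)
(3s)^3 = 1.27×10⁻²² / (8.56×10⁻²) = 1.48×10⁻²¹
s = 3.80×10⁻⁸ M

3.80×10⁻⁸ M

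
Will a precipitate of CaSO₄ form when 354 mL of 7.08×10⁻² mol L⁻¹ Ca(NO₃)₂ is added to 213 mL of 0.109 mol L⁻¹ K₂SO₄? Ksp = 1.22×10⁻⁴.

After mixing, V = 354 mL + 213 mL = 567 mL.
[Ca²⁺] = (7.08×10⁻²)(354)/567 = 4.42×10⁻² mol L⁻¹
[SO₄²⁻] = (0.109)(213)/567 = 4.09×10⁻² mol L⁻¹
Q = [Ca²⁺][SO₄²⁻] = 1.81×10⁻³
Because Q > Ksp (1.81×10⁻³ vs 1.22×10⁻⁴), a precipitate of CaSO₄ forms.

Yes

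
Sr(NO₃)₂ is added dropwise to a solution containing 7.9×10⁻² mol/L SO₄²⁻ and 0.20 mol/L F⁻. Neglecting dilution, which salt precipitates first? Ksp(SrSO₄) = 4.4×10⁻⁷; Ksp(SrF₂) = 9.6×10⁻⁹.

SrF₂

A salt starts to precipitate once the ion product Q reaches its Ksp.
For SrSO₄: [Sr²⁺] = (Ksp/[SO₄²⁻]) = 5.6×10⁻⁶ mol/L
For SrF₂: [Sr²⁺] = (Ksp/[F⁻]^2) = 2.4×10⁻⁷ mol/L
SrF₂ requires the lower [Sr²⁺], so it precipitates first.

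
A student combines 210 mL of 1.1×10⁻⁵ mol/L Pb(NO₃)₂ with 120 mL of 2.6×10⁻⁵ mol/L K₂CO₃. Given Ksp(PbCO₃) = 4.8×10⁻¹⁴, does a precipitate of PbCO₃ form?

Yes

Total volume after mixing = 210 + 120 = 330 mL.
[Pb²⁺] = (1.1×10⁻⁵)(210)/330 = 7.0×10⁻⁶ mol/L
[CO₃²⁻] = (2.6×10⁻⁵)(120)/330 = 9.5×10⁻⁶ mol/L
Q = [Pb²⁺][CO₃²⁻] = 6.6×10⁻¹¹
Because Q > Ksp (6.6×10⁻¹¹ vs 4.8×10⁻¹⁴), a precipitate of PbCO₃ forms.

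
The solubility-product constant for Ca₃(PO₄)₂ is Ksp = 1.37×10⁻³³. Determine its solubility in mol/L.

1.05×10⁻⁷ M

Ca₃(PO₄)₂(s) ⇌ 3 Ca²⁺(aq) + 2 PO₄³⁻(aq)
Let s be the molar solubility. Then [Ca²⁺] = 3s and [PO₄³⁻] = 2s.
Ksp = [Ca²⁺]^3[PO₄³⁻]^2 = (3s)^3 · (2s)^2 = 108s^5
108s^5 = 1.37×10⁻³³  ⇒  s^5 = 1.27×10⁻³⁵
s = (1.27×10⁻³⁵)^(1/5) = 1.05×10⁻⁷ mol/L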